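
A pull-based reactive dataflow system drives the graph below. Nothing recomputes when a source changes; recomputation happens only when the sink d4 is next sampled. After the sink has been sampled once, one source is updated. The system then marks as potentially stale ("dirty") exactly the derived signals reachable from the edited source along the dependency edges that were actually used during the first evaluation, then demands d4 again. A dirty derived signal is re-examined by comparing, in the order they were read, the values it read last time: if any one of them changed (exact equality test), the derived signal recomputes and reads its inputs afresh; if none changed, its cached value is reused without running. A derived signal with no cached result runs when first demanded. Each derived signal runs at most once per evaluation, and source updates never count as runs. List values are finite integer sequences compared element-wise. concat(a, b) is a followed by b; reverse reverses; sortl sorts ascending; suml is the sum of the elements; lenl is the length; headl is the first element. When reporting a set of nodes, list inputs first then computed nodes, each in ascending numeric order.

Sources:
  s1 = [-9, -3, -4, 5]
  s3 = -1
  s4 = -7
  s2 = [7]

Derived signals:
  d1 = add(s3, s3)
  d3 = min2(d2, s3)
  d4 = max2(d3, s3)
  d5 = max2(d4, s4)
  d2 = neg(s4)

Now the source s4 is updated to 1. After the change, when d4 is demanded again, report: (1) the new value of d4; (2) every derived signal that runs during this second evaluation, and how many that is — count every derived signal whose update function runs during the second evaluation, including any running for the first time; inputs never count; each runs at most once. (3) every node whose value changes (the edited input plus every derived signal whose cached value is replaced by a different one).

First evaluation (everything demanded from the output):
  d2 = neg(-7) = 7
  d3 = min2(7, -1) = -1
  d4 = max2(-1, -1) = -1

Propagation after the edit:
  d2: runs — s4 -7->1; result -1.
  d3: runs — d2 7->-1; result -1 (same value as before).
  d4: checked — values it read are unchanged (d3 unchanged, s3 unchanged); reused cached -1 without running.

Key observation: the change is absorbed at d3 — it re-runs but produces the same value, and the output's value is unchanged.

New value of d4: -1.
Derived signals that run: d2, d3 — 2 in total.
Values that change: s4, d2.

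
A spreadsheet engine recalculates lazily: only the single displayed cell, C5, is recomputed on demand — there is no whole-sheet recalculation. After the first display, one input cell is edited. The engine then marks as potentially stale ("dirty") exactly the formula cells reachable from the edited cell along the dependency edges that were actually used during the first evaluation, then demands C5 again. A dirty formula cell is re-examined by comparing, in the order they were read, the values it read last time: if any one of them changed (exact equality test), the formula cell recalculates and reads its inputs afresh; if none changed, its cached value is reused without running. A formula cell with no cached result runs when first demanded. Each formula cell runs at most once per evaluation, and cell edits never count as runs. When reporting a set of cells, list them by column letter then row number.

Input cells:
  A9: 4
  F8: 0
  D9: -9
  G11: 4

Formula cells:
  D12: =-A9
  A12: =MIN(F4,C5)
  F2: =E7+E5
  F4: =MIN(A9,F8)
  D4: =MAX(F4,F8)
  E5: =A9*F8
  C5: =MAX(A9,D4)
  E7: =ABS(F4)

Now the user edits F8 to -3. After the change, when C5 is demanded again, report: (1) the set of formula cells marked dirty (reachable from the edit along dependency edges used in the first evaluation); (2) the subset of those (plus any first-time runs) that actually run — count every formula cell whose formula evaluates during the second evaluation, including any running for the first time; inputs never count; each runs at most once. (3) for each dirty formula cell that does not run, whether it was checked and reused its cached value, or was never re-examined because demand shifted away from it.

First evaluation (everything demanded from the output):
  F4 = MIN(4, 0) = 0
  D4 = MAX(0, 0) = 0
  C5 = MAX(4, 0) = 4

Propagation after the edit:
  F4: runs — F8 0->-3; result -3.
  D4: runs — F4 0->-3; F8 0->-3; result -3.
  C5: runs — D4 0->-3; result 4 (same value as before).

Marked dirty: C5, D4, F4.
Formula cells that run: C5, D4, F4 — 3 in total.
Every dirty formula cell ran.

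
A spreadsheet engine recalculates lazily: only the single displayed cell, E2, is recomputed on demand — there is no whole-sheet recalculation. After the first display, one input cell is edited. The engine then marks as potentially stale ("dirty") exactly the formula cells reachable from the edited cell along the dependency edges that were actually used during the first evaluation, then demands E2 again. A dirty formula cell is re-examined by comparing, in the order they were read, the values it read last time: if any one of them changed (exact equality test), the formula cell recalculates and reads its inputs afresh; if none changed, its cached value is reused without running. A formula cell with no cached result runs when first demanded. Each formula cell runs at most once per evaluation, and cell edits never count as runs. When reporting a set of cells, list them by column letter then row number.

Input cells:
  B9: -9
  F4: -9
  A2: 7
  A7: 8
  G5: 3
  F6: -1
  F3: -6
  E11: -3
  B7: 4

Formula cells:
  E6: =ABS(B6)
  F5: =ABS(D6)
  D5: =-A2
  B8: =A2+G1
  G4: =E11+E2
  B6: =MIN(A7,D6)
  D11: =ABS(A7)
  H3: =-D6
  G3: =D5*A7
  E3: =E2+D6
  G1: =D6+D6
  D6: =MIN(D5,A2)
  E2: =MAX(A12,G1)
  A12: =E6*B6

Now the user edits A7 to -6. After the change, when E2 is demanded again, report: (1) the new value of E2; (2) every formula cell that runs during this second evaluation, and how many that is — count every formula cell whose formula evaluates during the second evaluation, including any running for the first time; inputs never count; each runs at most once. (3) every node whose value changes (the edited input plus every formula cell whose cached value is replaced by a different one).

New value of E2: -14.
Formula cells that run: B6 — 1 in total.
Values that change: A7.
Key observation: the change is absorbed at B6 — it re-runs but produces the same value, and the output's value is unchanged.

First evaluation (everything demanded from the output):
  D5 = -(7) = -7
  D6 = MIN(-7, 7) = -7
  B6 = MIN(8, -7) = -7
  E6 = ABS(-7) = 7
  A12 = 7 * -7 = -49
  G1 = -7 + -7 = -14
  E2 = MAX(-49, -14) = -14

Propagation after the edit:
  B6: runs — A7 8->-6; result -7 (same value as before).
  E6: checked — values it read are unchanged (B6 unchanged); reused cached 7 without running.
  A12: checked — values it read are unchanged (E6 unchanged, B6 unchanged); reused cached -49 without running.
  E2: checked — values it read are unchanged (A12 unchanged, G1 unchanged); reused cached -14 without running.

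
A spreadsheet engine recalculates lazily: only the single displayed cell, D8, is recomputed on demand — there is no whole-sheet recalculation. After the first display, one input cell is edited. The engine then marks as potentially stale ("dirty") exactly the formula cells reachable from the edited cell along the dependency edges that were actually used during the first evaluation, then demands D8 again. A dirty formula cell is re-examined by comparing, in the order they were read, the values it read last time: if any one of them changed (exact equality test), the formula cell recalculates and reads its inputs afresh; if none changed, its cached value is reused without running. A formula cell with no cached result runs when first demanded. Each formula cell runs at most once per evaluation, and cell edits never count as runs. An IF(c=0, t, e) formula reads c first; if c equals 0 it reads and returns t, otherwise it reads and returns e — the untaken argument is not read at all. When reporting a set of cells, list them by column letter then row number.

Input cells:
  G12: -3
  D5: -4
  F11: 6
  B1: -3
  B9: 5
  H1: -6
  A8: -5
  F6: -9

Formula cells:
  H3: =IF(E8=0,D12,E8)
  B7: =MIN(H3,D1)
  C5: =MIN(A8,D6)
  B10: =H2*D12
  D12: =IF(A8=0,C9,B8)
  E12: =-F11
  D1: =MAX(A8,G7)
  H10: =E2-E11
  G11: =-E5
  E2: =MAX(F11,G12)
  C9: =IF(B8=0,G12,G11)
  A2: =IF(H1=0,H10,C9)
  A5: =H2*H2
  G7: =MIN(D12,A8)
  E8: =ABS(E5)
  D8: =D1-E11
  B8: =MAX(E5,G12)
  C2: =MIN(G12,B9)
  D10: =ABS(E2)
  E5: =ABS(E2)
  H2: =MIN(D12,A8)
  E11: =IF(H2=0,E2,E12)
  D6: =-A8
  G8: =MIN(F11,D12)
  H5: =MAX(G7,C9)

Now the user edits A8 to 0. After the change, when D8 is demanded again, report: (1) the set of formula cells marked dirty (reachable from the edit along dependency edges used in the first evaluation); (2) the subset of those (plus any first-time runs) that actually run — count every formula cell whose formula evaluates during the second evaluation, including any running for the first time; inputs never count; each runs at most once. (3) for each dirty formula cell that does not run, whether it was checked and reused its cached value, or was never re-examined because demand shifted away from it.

Marked dirty: D1, D8, D12, E11, G7, H2.
Formula cells that run: C9, D1, D8, D12, E11, G7, G11, H2 — 8 in total.
Every dirty formula cell ran.
Key observation: a condition flipped, so demand reaches new nodes — C9, G11 run for the first time.

First evaluation (everything demanded from the output):
  E2 = MAX(6, -3) = 6
  E5 = ABS(6) = 6
  B8 = MAX(6, -3) = 6
  D12 = IF(A8=0: A8=-5 -> else branch B8) = 6
  E12 = -(6) = -6
  G7 = MIN(6, -5) = -5
  D1 = MAX(-5, -5) = -5
  H2 = MIN(6, -5) = -5
  E11 = IF(H2=0: H2=-5 -> else branch E12) = -6
  D8 = -5 - -6 = 1

Propagation after the edit:
  G11: demanded for the first time — runs, produces -6.
  C9: demanded for the first time — runs, produces -6.
  D12: runs — A8 -5->0; result -6.
  G7: runs — D12 6->-6; A8 -5->0; result -6.
  D1: runs — A8 -5->0; G7 -5->-6; result 0.
  H2: runs — D12 6->-6; A8 -5->0; result -6.
  E11: runs — H2 -5->-6; result -6 (same value as before).
  D8: runs — D1 -5->0; result 6.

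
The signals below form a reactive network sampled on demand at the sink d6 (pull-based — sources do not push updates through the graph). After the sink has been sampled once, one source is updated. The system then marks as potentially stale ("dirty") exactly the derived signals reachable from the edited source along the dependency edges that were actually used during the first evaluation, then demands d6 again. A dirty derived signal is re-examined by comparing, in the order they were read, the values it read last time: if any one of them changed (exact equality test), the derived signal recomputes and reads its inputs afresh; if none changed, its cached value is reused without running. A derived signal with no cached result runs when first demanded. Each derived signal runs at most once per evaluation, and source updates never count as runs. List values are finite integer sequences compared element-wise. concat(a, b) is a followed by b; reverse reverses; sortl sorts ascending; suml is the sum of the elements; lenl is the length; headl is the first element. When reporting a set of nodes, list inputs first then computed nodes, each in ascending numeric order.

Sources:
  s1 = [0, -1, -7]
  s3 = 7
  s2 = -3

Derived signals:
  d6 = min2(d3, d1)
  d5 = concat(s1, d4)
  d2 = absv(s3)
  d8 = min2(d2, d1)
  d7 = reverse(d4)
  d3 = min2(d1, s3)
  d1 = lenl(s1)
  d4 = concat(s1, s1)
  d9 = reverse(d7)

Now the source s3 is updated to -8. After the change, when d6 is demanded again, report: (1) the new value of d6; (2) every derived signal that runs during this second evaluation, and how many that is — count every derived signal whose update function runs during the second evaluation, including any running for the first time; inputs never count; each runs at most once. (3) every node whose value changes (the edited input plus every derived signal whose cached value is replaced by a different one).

Initial pass — values computed on the first demand:
  d1 = lenl([0, -1, -7]) = 3
  d3 = min2(3, 7) = 3
  d6 = min2(3, 3) = 3

Second demand — change propagation:
  d3: re-runs because s3 7->-8; new result -8.
  d6: re-runs because d3 3->-8; new result -8.

d6 now evaluates to -8.
Run set: d3, d6 (2 run).
Changed values: s3, d3, d6.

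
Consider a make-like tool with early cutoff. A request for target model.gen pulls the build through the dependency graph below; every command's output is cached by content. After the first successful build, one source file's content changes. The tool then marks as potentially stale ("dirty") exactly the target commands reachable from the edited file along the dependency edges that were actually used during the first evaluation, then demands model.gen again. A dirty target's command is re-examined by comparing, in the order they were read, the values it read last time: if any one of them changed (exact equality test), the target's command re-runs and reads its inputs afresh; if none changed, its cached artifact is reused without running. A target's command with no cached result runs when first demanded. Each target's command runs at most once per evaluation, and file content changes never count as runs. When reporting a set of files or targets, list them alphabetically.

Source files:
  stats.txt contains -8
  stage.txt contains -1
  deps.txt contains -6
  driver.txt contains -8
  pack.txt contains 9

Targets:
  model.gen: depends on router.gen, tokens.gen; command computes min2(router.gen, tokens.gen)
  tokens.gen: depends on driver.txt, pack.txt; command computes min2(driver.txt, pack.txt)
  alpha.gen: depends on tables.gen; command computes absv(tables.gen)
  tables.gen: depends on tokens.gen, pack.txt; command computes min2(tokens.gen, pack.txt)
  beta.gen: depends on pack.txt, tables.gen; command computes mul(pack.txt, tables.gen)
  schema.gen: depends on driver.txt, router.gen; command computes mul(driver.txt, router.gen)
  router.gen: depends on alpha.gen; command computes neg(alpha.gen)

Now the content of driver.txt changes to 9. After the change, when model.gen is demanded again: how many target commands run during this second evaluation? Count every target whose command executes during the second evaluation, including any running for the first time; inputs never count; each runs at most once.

First demand of the output computes:
  tokens.gen = min2(-8, 9) = -8
  tables.gen = min2(-8, 9) = -8
  alpha.gen = absv(-8) = 8
  router.gen = neg(8) = -8
  model.gen = min2(-8, -8) = -8

After the edit, cleaning proceeds:
  tokens.gen: a read changed (driver.txt -8->9) — executes, giving 9.
  tables.gen: a read changed (tokens.gen -8->9) — executes, giving 9.
  alpha.gen: a read changed (tables.gen -8->9) — executes, giving 9.
  router.gen: a read changed (alpha.gen 8->9) — executes, giving -9.
  model.gen: a read changed (router.gen -8->-9; tokens.gen -8->9) — executes, giving -9.

5 target commands run: alpha.gen, model.gen, router.gen, tables.gen, tokens.gen.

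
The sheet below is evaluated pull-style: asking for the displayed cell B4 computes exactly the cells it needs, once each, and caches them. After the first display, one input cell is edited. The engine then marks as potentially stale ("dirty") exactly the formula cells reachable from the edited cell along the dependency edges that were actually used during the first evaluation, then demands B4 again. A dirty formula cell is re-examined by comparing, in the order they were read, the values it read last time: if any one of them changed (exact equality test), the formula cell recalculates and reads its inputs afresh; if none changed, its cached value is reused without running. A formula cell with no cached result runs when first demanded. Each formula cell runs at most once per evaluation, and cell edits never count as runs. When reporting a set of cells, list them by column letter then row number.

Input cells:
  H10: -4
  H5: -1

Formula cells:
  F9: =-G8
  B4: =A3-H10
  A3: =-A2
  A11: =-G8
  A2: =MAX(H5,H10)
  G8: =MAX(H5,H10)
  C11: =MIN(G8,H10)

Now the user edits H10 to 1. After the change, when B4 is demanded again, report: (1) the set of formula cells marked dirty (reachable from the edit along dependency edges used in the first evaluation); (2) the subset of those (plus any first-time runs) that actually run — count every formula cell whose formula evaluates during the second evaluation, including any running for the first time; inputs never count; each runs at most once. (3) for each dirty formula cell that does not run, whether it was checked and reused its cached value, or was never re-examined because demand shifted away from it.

The edit dirties: A2, A3, B4.
3 formula cells run: A2, A3, B4.
No dirty formula cell escaped a run.

First demand of the output computes:
  A2 = MAX(-1, -4) = -1
  A3 = -(-1) = 1
  B4 = 1 - -4 = 5

After the edit, cleaning proceeds:
  A2: a read changed (H10 -4->1) — executes, giving 1.
  A3: a read changed (A2 -1->1) — executes, giving -1.
  B4: a read changed (A3 1->-1; H10 -4->1) — executes, giving -2.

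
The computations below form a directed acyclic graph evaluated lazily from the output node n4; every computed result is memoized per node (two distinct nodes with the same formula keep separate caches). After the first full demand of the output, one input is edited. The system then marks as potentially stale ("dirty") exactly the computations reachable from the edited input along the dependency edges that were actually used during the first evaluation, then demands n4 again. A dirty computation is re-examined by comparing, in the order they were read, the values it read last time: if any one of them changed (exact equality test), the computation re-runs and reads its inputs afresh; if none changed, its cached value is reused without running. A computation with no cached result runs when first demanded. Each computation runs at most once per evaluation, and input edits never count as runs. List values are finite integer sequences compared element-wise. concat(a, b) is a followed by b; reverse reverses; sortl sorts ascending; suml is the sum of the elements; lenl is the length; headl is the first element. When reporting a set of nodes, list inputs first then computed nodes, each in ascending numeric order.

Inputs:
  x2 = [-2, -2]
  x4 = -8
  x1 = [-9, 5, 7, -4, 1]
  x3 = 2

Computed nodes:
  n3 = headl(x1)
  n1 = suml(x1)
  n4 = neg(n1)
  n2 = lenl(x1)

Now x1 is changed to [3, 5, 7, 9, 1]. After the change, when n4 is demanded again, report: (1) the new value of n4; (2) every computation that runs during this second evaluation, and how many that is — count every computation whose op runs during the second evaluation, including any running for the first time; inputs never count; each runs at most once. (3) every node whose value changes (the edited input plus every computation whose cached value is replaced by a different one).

First demand of the output computes:
  n1 = suml([-9, 5, 7, -4, 1]) = 0
  n4 = neg(0) = 0

After the edit, cleaning proceeds:
  n1: a read changed (x1 [-9, 5, 7, -4, 1]->[3, 5, 7, 9, 1]) — executes, giving 25.
  n4: a read changed (n1 0->25) — executes, giving -25.

Demanding n4 again yields -25.
2 computations run: n1, n4.
The nodes whose values change: x1, n1, n4.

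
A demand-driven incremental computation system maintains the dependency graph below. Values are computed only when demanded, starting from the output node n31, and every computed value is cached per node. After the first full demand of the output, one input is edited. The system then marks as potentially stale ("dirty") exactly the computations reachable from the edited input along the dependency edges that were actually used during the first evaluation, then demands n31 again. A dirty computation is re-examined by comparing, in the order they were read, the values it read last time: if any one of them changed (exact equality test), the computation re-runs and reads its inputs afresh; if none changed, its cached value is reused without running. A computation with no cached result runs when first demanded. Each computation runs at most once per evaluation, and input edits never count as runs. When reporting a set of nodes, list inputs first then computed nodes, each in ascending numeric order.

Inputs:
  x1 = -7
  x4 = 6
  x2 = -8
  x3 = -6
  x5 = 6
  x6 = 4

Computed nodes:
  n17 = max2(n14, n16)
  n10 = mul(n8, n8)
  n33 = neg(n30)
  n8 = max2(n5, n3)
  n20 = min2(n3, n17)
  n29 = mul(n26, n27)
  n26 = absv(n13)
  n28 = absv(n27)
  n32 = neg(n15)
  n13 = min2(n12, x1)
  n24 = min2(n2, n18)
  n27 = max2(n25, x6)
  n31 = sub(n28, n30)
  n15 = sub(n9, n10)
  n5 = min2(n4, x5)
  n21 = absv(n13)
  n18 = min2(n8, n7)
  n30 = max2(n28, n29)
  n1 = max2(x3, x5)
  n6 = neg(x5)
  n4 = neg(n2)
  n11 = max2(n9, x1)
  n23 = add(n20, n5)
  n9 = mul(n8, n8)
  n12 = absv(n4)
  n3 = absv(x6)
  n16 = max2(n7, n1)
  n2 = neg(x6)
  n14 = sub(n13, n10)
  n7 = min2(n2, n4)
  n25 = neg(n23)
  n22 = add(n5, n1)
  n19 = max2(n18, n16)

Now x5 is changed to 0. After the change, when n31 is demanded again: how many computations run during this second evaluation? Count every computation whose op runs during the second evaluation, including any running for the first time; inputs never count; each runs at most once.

First evaluation (everything demanded from the output):
  n1 = max2(-6, 6) = 6
  n2 = neg(4) = -4
  n3 = absv(4) = 4
  n4 = neg(-4) = 4
  n5 = min2(4, 6) = 4
  n7 = min2(-4, 4) = -4
  n8 = max2(4, 4) = 4
  n10 = mul(4, 4) = 16
  n12 = absv(4) = 4
  n13 = min2(4, -7) = -7
  n14 = sub(-7, 16) = -23
  n16 = max2(-4, 6) = 6
  n17 = max2(-23, 6) = 6
  n20 = min2(4, 6) = 4
  n23 = add(4, 4) = 8
  n25 = neg(8) = -8
  n26 = absv(-7) = 7
  n27 = max2(-8, 4) = 4
  n28 = absv(4) = 4
  n29 = mul(7, 4) = 28
  n30 = max2(4, 28) = 28
  n31 = sub(4, 28) = -24

Propagation after the edit:
  n1: runs — x5 6->0; result 0.
  n5: runs — x5 6->0; result 0.
  n8: runs — n5 4->0; result 4 (same value as before).
  n10: checked — values it read are unchanged (n8 unchanged, n8 unchanged); reused cached 16 without running.
  n14: checked — values it read are unchanged (n13 unchanged, n10 unchanged); reused cached -23 without running.
  n16: runs — n1 6->0; result 0.
  n17: runs — n16 6->0; result 0.
  n20: runs — n17 6->0; result 0.
  n23: runs — n20 4->0; n5 4->0; result 0.
  n25: runs — n23 8->0; result 0.
  n27: runs — n25 -8->0; result 4 (same value as before).
  n28: checked — values it read are unchanged (n27 unchanged); reused cached 4 without running.
  n29: checked — values it read are unchanged (n26 unchanged, n27 unchanged); reused cached 28 without running.
  n30: checked — values it read are unchanged (n28 unchanged, n29 unchanged); reused cached 28 without running.
  n31: checked — values it read are unchanged (n28 unchanged, n30 unchanged); reused cached -24 without running.

Key observation: the cutoff stops propagation at n10 — its inputs' values are unchanged, so it reuses its cache.

Computations that run: n1, n5, n8, n16, n17, n20, n23, n25, n27 — 9 in total.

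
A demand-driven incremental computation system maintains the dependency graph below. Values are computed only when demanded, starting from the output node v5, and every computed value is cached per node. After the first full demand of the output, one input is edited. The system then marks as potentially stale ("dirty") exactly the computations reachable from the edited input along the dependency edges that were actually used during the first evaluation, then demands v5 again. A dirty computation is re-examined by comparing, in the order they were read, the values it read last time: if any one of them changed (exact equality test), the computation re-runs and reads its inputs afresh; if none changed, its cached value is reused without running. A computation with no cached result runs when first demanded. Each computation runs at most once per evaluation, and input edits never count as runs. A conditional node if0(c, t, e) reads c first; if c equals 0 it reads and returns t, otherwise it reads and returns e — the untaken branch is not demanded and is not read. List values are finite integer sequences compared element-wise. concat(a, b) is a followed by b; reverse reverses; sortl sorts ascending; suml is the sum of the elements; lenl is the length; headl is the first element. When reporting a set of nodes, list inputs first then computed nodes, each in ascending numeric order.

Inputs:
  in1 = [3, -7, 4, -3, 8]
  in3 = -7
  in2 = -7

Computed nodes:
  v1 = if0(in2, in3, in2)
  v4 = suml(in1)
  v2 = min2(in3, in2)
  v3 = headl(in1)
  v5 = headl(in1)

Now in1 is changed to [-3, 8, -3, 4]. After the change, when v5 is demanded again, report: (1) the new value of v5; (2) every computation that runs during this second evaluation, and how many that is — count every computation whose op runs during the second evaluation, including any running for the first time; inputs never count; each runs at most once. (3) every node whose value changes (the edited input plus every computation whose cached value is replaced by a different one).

First evaluation (everything demanded from the output):
  v5 = headl([3, -7, 4, -3, 8]) = 3

Propagation after the edit:
  v5: runs — in1 [3, -7, 4, -3, 8]->[-3, 8, -3, 4]; result -3.

New value of v5: -3.
Computations that run: v5 — 1 in total.
Values that change: in1, v5.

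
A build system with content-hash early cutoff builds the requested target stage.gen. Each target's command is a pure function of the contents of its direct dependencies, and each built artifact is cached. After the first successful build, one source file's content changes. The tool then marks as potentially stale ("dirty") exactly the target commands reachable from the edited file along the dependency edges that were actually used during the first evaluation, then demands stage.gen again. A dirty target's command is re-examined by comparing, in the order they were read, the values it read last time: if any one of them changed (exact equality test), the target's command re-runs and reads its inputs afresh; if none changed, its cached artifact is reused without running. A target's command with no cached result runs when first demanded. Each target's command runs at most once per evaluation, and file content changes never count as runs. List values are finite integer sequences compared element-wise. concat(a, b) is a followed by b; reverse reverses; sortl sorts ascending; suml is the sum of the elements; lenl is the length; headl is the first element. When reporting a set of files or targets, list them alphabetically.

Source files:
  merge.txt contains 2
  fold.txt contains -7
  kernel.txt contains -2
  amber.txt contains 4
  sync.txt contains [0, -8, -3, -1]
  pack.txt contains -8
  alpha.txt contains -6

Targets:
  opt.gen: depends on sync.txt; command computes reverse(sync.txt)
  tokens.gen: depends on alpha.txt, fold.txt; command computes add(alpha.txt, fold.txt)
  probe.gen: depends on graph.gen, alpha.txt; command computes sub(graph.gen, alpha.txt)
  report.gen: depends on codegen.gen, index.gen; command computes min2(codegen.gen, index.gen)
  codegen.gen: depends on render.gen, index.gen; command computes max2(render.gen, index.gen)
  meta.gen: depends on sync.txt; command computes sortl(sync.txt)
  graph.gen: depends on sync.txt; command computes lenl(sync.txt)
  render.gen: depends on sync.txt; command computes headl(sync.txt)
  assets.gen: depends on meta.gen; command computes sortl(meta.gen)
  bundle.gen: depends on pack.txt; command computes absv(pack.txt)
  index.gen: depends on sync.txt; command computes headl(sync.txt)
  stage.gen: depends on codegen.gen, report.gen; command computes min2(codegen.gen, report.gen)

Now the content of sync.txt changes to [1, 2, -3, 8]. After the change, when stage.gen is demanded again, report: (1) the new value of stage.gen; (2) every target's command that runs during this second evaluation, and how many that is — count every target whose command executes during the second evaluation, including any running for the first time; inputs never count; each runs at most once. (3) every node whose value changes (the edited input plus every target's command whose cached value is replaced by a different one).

First evaluation (everything demanded from the output):
  index.gen = headl([0, -8, -3, -1]) = 0
  render.gen = headl([0, -8, -3, -1]) = 0
  codegen.gen = max2(0, 0) = 0
  report.gen = min2(0, 0) = 0
  stage.gen = min2(0, 0) = 0

Propagation after the edit:
  index.gen: runs — sync.txt [0, -8, -3, -1]->[1, 2, -3, 8]; result 1.
  render.gen: runs — sync.txt [0, -8, -3, -1]->[1, 2, -3, 8]; result 1.
  codegen.gen: runs — render.gen 0->1; index.gen 0->1; result 1.
  report.gen: runs — codegen.gen 0->1; index.gen 0->1; result 1.
  stage.gen: runs — codegen.gen 0->1; report.gen 0->1; result 1.

New value of stage.gen: 1.
Target commands that run: codegen.gen, index.gen, render.gen, report.gen, stage.gen — 5 in total.
Values that change: codegen.gen, index.gen, render.gen, report.gen, stage.gen, sync.txt.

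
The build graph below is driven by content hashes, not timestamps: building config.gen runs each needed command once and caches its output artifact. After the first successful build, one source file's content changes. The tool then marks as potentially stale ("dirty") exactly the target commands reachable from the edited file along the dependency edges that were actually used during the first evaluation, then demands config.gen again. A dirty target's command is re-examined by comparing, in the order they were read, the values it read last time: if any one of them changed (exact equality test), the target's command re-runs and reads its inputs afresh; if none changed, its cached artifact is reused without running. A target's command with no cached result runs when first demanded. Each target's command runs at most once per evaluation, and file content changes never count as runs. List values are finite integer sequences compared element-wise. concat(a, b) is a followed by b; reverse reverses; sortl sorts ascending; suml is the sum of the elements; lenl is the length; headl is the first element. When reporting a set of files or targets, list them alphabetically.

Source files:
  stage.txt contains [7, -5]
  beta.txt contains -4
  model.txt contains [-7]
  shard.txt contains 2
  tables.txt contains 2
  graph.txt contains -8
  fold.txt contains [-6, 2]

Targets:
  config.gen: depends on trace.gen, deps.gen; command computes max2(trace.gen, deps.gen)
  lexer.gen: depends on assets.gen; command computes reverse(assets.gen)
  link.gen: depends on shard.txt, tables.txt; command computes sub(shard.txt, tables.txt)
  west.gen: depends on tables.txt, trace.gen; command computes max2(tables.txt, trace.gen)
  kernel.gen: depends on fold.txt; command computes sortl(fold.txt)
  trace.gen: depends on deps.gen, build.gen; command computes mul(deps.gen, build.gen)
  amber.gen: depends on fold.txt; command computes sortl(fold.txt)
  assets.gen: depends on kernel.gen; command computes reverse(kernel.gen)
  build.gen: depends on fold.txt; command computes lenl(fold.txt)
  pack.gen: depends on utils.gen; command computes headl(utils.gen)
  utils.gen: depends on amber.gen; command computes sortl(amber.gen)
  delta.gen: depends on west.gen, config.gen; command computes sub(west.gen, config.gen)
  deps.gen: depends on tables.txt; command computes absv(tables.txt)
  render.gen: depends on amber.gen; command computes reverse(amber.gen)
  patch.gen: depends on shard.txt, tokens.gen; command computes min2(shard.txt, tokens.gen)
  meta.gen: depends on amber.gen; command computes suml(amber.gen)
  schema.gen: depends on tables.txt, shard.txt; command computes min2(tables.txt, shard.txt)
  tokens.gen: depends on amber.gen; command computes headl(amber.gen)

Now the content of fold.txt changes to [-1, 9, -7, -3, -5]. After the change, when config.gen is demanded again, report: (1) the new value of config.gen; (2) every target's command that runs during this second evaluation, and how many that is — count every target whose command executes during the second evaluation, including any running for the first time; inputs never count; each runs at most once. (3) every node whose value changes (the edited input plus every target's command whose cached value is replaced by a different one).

config.gen now evaluates to 10.
Run set: build.gen, config.gen, trace.gen (3 run).
Changed values: build.gen, config.gen, fold.txt, trace.gen.

Initial pass — values computed on the first demand:
  build.gen = lenl([-6, 2]) = 2
  deps.gen = absv(2) = 2
  trace.gen = mul(2, 2) = 4
  config.gen = max2(4, 2) = 4

Second demand — change propagation:
  build.gen: re-runs because fold.txt [-6, 2]->[-1, 9, -7, -3, -5]; new result 5.
  trace.gen: re-runs because build.gen 2->5; new result 10.
  config.gen: re-runs because trace.gen 4->10; new result 10.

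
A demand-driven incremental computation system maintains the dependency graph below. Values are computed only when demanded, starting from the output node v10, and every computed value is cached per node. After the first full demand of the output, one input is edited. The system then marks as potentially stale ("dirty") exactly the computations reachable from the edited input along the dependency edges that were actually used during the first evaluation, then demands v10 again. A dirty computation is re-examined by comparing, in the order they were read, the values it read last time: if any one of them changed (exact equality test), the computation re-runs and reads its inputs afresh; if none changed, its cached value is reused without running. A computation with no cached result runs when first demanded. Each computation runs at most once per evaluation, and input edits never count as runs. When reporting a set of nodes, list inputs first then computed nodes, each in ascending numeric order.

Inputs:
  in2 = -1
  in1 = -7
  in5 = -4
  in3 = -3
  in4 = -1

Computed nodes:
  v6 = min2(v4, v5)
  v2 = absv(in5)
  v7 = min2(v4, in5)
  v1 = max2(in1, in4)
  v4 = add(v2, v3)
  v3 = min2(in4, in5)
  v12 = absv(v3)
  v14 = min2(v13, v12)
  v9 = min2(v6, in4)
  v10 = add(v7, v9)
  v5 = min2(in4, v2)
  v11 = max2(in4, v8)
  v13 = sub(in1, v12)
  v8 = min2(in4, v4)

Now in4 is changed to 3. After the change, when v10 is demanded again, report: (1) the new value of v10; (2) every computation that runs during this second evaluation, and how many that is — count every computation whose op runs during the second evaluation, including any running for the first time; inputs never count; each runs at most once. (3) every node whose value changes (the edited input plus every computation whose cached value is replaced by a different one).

New value of v10: -4.
Computations that run: v3, v5, v6, v9, v10 — 5 in total.
Values that change: in4, v5, v6, v9, v10.
Key observation: the cutoff stops propagation at v4 — its inputs' values are unchanged, so it reuses its cache.

First evaluation (everything demanded from the output):
  v2 = absv(-4) = 4
  v3 = min2(-1, -4) = -4
  v4 = add(4, -4) = 0
  v5 = min2(-1, 4) = -1
  v6 = min2(0, -1) = -1
  v7 = min2(0, -4) = -4
  v9 = min2(-1, -1) = -1
  v10 = add(-4, -1) = -5

Propagation after the edit:
  v3: runs — in4 -1->3; result -4 (same value as before).
  v4: checked — values it read are unchanged (v2 unchanged, v3 unchanged); reused cached 0 without running.
  v5: runs — in4 -1->3; result 3.
  v6: runs — v5 -1->3; result 0.
  v7: checked — values it read are unchanged (v4 unchanged, in5 unchanged); reused cached -4 without running.
  v9: runs — v6 -1->0; in4 -1->3; result 0.
  v10: runs — v9 -1->0; result -4.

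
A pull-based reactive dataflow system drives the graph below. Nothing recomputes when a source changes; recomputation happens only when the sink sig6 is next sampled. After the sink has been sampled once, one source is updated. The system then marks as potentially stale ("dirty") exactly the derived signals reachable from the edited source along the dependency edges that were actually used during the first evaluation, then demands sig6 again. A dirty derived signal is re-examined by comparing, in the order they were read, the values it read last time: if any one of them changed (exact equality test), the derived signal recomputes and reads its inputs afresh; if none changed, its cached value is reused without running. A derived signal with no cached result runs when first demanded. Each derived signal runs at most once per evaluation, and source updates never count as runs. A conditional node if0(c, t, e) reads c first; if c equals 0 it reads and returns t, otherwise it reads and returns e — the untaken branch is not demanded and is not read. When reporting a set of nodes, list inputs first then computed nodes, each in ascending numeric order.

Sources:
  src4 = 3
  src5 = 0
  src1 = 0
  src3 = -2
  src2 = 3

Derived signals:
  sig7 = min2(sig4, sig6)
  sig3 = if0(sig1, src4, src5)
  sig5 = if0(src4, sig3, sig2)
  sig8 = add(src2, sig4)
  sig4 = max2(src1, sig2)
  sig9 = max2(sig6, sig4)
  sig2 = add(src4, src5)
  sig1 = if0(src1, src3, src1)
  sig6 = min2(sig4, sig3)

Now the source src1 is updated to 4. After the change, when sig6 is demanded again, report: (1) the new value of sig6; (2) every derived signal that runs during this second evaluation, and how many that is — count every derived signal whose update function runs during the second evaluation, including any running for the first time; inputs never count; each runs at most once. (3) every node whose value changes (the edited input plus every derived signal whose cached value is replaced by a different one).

New value of sig6: 0.
Derived signals that run: sig1, sig3, sig4, sig6 — 4 in total.
Values that change: src1, sig1, sig4.

First evaluation (everything demanded from the output):
  sig1 = if0(src1=0 -> then branch src3) = -2
  sig2 = add(3, 0) = 3
  sig3 = if0(sig1=-2 -> else branch src5) = 0
  sig4 = max2(0, 3) = 3
  sig6 = min2(3, 0) = 0

Propagation after the edit:
  sig1: runs — src1 0->4; result 4.
  sig3: runs — sig1 -2->4; result 0 (same value as before).
  sig4: runs — src1 0->4; result 4.
  sig6: runs — sig4 3->4; result 0 (same value as before).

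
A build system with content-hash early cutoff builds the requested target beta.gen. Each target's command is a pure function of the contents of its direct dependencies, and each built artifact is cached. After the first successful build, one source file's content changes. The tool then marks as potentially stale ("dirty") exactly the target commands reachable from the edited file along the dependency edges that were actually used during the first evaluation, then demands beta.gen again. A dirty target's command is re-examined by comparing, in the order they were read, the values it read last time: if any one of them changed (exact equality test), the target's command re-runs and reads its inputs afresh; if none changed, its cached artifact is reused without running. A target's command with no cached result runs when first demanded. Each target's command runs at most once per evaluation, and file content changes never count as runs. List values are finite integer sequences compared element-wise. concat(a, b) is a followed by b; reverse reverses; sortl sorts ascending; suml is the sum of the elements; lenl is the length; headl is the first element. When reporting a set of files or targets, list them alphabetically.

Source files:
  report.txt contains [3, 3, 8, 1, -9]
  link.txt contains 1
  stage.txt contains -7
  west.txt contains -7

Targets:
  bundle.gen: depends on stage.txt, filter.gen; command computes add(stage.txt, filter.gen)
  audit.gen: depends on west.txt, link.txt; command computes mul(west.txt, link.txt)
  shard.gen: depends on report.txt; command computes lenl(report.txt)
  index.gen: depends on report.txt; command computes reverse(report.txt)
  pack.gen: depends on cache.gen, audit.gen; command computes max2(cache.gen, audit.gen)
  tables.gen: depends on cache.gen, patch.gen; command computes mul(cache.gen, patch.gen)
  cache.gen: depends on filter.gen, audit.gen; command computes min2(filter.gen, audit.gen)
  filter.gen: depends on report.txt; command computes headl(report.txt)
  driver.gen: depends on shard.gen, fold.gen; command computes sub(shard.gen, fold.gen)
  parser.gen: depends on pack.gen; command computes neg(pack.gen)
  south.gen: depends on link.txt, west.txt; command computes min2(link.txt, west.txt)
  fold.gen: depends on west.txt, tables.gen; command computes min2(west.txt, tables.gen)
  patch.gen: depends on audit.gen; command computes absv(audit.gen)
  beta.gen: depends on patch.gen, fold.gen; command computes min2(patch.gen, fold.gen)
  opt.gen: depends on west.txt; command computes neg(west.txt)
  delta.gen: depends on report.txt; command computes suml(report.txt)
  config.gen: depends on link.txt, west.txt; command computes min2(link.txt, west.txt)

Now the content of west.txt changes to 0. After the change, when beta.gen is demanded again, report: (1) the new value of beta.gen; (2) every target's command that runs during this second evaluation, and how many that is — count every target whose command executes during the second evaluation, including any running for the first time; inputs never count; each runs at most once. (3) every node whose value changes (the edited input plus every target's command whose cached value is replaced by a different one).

First evaluation (everything demanded from the output):
  audit.gen = mul(-7, 1) = -7
  filter.gen = headl([3, 3, 8, 1, -9]) = 3
  cache.gen = min2(3, -7) = -7
  patch.gen = absv(-7) = 7
  tables.gen = mul(-7, 7) = -49
  fold.gen = min2(-7, -49) = -49
  beta.gen = min2(7, -49) = -49

Propagation after the edit:
  audit.gen: runs — west.txt -7->0; result 0.
  cache.gen: runs — audit.gen -7->0; result 0.
  patch.gen: runs — audit.gen -7->0; result 0.
  tables.gen: runs — cache.gen -7->0; patch.gen 7->0; result 0.
  fold.gen: runs — west.txt -7->0; tables.gen -49->0; result 0.
  beta.gen: runs — patch.gen 7->0; fold.gen -49->0; result 0.

New value of beta.gen: 0.
Target commands that run: audit.gen, beta.gen, cache.gen, fold.gen, patch.gen, tables.gen — 6 in total.
Values that change: audit.gen, beta.gen, cache.gen, fold.gen, patch.gen, tables.gen, west.txt.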